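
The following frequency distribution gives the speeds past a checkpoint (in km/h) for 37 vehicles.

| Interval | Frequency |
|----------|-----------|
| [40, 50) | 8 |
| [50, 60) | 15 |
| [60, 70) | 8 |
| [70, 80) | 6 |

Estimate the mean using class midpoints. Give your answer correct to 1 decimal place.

58.2

Midpoints: 45, 55, 65, 75
Σfm = 8×45 + 15×55 + 8×65 + 6×75 = 2155
n = Σf = 37
Mean = 2155 / 37 = 58.2432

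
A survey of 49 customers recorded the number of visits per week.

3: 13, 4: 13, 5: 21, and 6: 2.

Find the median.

Cumulative frequencies: 13, 26, 47, 49
n = 49, so the median is the value in position (n+1)/2 = 25.
Position 25 falls at value 4.

4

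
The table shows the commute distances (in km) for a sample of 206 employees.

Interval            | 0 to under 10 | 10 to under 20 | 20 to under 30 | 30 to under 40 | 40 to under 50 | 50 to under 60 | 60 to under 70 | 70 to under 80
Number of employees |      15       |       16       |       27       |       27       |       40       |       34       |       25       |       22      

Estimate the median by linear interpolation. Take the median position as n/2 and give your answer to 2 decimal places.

Cumulative frequencies: 15, 31, 58, 85, 125, 159, 184, 206
n = 206; position = n/2 = 103.
This falls in the class 40 to under 50: L = 40, F = 85, f = 40, h = 10.
Median ≈ 40 + ((103 − 85) / 40) × 10 = 44.5000

44.50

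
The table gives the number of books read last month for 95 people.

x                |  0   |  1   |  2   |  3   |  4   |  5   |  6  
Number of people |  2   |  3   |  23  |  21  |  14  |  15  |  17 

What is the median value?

Cumulative frequencies: 2, 5, 28, 49, 63, 78, 95
n = 95, so the median is the value in position (n+1)/2 = 48.
Position 48 falls at value 3.

3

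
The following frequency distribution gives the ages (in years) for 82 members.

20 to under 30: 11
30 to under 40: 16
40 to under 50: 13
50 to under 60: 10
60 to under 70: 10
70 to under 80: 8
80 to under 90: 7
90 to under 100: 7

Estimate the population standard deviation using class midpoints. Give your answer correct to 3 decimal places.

21.889

Midpoints: 25, 35, 45, 55, 65, 75, 85, 95
n = 82, Σfm = 4480, mean = 54.6341
Σfm² = 284050
Σf(m − x̄)² = Σfm² − (Σfm)²/n = 284050 − 4480²/82 = 39289.0244
Population variance = 39289.0244 / 82 = 479.1344
Standard deviation = √479.1344 = 21.8891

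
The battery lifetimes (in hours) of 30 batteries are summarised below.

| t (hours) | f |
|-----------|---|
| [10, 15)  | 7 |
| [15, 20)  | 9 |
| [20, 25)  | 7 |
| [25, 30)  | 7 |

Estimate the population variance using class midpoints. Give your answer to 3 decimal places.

29.556

Midpoints: 12.5, 17.5, 22.5, 27.5
n = 30, Σfm = 595, mean = 19.8333
Σfm² = 12687.5
Σf(m − x̄)² = Σfm² − (Σfm)²/n = 12687.5 − 595²/30 = 886.6667
Population variance = 886.6667 / 30 = 29.5556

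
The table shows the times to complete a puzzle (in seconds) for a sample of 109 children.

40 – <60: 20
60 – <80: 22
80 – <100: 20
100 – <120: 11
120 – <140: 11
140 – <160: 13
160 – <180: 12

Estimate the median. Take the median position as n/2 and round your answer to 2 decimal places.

Cumulative frequencies: 20, 42, 62, 73, 84, 97, 109
n = 109; position = n/2 = 54.5.
This falls in the class 80 – <100: L = 80, F = 42, f = 20, h = 20.
Median ≈ 80 + ((54.5 − 42) / 20) × 20 = 92.5000

92.50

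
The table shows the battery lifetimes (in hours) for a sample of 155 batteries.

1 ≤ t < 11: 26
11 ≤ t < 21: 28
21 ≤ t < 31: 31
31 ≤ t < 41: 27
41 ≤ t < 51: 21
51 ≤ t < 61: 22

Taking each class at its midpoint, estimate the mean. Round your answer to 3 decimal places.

29.548

Midpoints: 6, 16, 26, 36, 46, 56
Σfm = 26×6 + 28×16 + 31×26 + 27×36 + 21×46 + 22×56 = 4580
n = Σf = 155
Mean = 4580 / 155 = 29.5484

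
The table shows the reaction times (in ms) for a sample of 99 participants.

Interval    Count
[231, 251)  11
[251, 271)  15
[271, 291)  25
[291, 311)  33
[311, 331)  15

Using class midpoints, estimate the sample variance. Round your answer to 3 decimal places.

592.538

Midpoints: 241, 261, 281, 301, 321
n = 99, Σfm = 28339, mean = 286.2525
Σfm² = 8170179
Σf(m − x̄)² = Σfm² − (Σfm)²/n = 8170179 − 28339²/99 = 58068.6869
Sample variance = 58068.6869 / 98 = 592.5376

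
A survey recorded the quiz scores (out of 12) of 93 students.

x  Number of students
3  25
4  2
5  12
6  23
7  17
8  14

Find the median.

6

Cumulative frequencies: 25, 27, 39, 62, 79, 93
n = 93, so the median is the value in position (n+1)/2 = 47.
Position 47 falls at value 6.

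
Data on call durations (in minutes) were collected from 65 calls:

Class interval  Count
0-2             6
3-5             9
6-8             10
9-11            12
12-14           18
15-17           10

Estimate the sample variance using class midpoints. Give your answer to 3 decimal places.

22.080

Midpoints: 1, 4, 7, 10, 13, 16
n = 65, Σfm = 626, mean = 9.6308
Σfm² = 7442
Σf(m − x̄)² = Σfm² − (Σfm)²/n = 7442 − 626²/65 = 1413.1385
Sample variance = 1413.1385 / 64 = 22.0803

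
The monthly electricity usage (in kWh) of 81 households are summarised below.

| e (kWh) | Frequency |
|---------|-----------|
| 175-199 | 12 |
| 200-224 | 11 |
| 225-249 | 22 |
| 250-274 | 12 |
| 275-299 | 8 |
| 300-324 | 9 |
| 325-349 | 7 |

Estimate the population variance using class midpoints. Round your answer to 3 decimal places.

Midpoints: 187, 212, 237, 262, 287, 312, 337
n = 81, Σfm = 20397, mean = 251.8148
Σfm² = 5303489
Σf(m − x̄)² = Σfm² − (Σfm)²/n = 5303489 − 20397²/81 = 167222.2222
Population variance = 167222.2222 / 81 = 2064.4719

2064.472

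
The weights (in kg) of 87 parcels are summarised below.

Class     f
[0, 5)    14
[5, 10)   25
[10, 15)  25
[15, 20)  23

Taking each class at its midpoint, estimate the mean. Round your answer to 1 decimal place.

10.8

Midpoints: 2.5, 7.5, 12.5, 17.5
Σfm = 14×2.5 + 25×7.5 + 25×12.5 + 23×17.5 = 937.5
n = Σf = 87
Mean = 937.5 / 87 = 10.7759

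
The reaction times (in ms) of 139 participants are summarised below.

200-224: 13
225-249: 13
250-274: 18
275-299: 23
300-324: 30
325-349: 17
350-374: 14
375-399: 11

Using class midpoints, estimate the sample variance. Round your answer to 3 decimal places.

2512.251

Midpoints: 212, 237, 262, 287, 312, 337, 362, 387
n = 139, Σfm = 41568, mean = 299.0504
Σfm² = 12777616
Σf(m − x̄)² = Σfm² − (Σfm)²/n = 12777616 − 41568²/139 = 346690.6475
Sample variance = 346690.6475 / 138 = 2512.2511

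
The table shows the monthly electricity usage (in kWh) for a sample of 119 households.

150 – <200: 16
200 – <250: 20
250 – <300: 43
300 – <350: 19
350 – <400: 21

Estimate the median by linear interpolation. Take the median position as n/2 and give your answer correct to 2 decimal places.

277.33

Cumulative frequencies: 16, 36, 79, 98, 119
n = 119; position = n/2 = 59.5.
This falls in the class 250 – <300: L = 250, F = 36, f = 43, h = 50.
Median ≈ 250 + ((59.5 − 36) / 43) × 50 = 277.3256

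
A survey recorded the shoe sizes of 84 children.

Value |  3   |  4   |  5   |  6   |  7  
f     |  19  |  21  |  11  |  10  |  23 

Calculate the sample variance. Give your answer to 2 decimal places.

2.40

Values: 3, 4, 5, 6, 7
n = 84, Σfx = 417, mean = 4.9643
Σfx² = 2269
Σf(x − x̄)² = Σfx² − (Σfx)²/n = 2269 − 417²/84 = 198.8929
Sample variance = 198.8929 / 83 = 2.3963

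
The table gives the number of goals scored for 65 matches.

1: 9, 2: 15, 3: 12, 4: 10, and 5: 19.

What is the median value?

Cumulative frequencies: 9, 24, 36, 46, 65
n = 65, so the median is the value in position (n+1)/2 = 33.
Position 33 falls at value 3.

3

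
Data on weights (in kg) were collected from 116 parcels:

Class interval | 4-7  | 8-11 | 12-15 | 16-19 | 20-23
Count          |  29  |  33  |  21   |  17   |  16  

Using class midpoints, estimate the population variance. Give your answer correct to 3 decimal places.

Midpoints: 5.5, 9.5, 13.5, 17.5, 21.5
n = 116, Σfm = 1398, mean = 12.0517
Σfm² = 20285
Σf(m − x̄)² = Σfm² − (Σfm)²/n = 20285 − 1398²/116 = 3436.6897
Population variance = 3436.6897 / 116 = 29.6266

29.627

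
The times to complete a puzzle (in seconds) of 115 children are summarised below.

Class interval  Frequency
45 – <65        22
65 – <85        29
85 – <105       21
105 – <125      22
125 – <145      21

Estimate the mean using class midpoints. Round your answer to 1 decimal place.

93.4

Midpoints: 55, 75, 95, 115, 135
Σfm = 22×55 + 29×75 + 21×95 + 22×115 + 21×135 = 10745
n = Σf = 115
Mean = 10745 / 115 = 93.4348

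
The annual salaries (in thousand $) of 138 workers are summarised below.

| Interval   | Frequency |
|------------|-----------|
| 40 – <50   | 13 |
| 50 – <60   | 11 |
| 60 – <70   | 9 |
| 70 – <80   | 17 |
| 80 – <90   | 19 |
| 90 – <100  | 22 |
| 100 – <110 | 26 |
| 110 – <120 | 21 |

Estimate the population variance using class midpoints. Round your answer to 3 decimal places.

487.613

Midpoints: 45, 55, 65, 75, 85, 95, 105, 115
n = 138, Σfm = 11900, mean = 86.2319
Σfm² = 1093450
Σf(m − x̄)² = Σfm² − (Σfm)²/n = 1093450 − 11900²/138 = 67290.5797
Population variance = 67290.5797 / 138 = 487.6129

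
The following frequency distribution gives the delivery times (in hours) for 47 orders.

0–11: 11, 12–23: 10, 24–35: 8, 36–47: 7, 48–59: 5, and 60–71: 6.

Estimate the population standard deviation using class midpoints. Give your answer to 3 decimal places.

Midpoints: 5.5, 17.5, 29.5, 41.5, 53.5, 65.5
n = 47, Σfm = 1422.5, mean = 30.2660
Σfm² = 62465.75
Σf(m − x̄)² = Σfm² − (Σfm)²/n = 62465.75 − 1422.5²/47 = 19412.4255
Population variance = 19412.4255 / 47 = 413.0303
Standard deviation = √413.0303 = 20.3231

20.323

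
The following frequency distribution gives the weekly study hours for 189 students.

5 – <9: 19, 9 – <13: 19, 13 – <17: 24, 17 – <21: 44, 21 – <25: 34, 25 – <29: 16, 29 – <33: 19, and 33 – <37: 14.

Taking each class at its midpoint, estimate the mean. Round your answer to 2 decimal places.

Midpoints: 7, 11, 15, 19, 23, 27, 31, 35
Σfm = 19×7 + 19×11 + 24×15 + 44×19 + 34×23 + 16×27 + 19×31 + 14×35 = 3831
n = Σf = 189
Mean = 3831 / 189 = 20.2698

20.27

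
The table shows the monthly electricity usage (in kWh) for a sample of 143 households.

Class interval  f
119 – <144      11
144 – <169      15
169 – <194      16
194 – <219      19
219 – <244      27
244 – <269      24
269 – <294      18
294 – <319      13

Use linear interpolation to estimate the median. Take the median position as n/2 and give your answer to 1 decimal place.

228.7

Cumulative frequencies: 11, 26, 42, 61, 88, 112, 130, 143
n = 143; position = n/2 = 71.5.
This falls in the class 219 – <244: L = 219, F = 61, f = 27, h = 25.
Median ≈ 219 + ((71.5 − 61) / 27) × 25 = 228.7222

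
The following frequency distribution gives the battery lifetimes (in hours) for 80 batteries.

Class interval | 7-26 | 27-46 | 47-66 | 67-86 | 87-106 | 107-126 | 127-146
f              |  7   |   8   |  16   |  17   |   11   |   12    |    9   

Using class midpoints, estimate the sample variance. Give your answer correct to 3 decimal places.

1265.759

Midpoints: 16.5, 36.5, 56.5, 76.5, 96.5, 116.5, 136.5
n = 80, Σfm = 6300, mean = 78.7500
Σfm² = 596120
Σf(m − x̄)² = Σfm² − (Σfm)²/n = 596120 − 6300²/80 = 99995.0000
Sample variance = 99995.0000 / 79 = 1265.7595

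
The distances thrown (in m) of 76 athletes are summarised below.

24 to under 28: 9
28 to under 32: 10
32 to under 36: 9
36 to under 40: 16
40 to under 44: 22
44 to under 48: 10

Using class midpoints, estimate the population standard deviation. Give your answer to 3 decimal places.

Midpoints: 26, 30, 34, 38, 42, 46
n = 76, Σfm = 2832, mean = 37.2632
Σfm² = 108560
Σf(m − x̄)² = Σfm² − (Σfm)²/n = 108560 − 2832²/76 = 3030.7368
Population variance = 3030.7368 / 76 = 39.8781
Standard deviation = √39.8781 = 6.3149

6.315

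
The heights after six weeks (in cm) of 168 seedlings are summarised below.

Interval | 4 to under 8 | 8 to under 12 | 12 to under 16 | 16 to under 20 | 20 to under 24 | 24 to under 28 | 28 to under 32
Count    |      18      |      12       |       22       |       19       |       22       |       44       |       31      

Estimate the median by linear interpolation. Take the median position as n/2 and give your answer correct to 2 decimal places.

Cumulative frequencies: 18, 30, 52, 71, 93, 137, 168
n = 168; position = n/2 = 84.
This falls in the class 20 to under 24: L = 20, F = 71, f = 22, h = 4.
Median ≈ 20 + ((84 − 71) / 22) × 4 = 22.3636

22.36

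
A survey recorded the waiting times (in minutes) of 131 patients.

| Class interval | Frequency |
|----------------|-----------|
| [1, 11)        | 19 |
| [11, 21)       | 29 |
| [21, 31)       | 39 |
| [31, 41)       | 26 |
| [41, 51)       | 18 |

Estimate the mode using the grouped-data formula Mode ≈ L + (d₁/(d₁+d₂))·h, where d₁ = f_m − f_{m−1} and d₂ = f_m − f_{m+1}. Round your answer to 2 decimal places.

Modal class: [21, 31) (highest frequency 39).
d₁ = 39 − 29 = 10, d₂ = 39 − 26 = 13
Mode ≈ 21 + (10/(10+13)) × 10 = 21 + 4.3478 = 25.3478

25.35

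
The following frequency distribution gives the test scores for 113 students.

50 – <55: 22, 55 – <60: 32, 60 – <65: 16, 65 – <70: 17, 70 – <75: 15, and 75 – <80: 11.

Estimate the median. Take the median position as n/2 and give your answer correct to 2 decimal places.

60.78

Cumulative frequencies: 22, 54, 70, 87, 102, 113
n = 113; position = n/2 = 56.5.
This falls in the class 60 – <65: L = 60, F = 54, f = 16, h = 5.
Median ≈ 60 + ((56.5 − 54) / 16) × 5 = 60.7812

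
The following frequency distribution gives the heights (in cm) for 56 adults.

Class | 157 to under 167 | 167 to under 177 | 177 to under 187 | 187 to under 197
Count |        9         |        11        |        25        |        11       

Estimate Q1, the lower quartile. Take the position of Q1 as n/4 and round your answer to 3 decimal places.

Cumulative frequencies: 9, 20, 45, 56
n = 56; position = n/4 = 14.
This falls in the class 167 to under 177: L = 167, F = 9, f = 11, h = 10.
Lower quartile ≈ 167 + ((14 − 9) / 11) × 10 = 171.5455

171.545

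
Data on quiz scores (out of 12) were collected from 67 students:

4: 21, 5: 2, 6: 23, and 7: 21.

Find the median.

6

Cumulative frequencies: 21, 23, 46, 67
n = 67, so the median is the value in position (n+1)/2 = 34.
Position 34 falls at value 6.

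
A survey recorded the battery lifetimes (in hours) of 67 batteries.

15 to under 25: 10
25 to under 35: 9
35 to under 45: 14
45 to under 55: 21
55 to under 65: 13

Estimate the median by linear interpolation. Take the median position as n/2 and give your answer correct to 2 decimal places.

45.24

Cumulative frequencies: 10, 19, 33, 54, 67
n = 67; position = n/2 = 33.5.
This falls in the class 45 to under 55: L = 45, F = 33, f = 21, h = 10.
Median ≈ 45 + ((33.5 − 33) / 21) × 10 = 45.2381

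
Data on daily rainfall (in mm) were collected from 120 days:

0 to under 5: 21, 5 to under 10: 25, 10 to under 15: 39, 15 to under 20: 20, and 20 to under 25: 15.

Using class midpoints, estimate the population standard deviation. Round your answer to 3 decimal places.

6.235

Midpoints: 2.5, 7.5, 12.5, 17.5, 22.5
n = 120, Σfm = 1415, mean = 11.7917
Σfm² = 21350
Σf(m − x̄)² = Σfm² − (Σfm)²/n = 21350 − 1415²/120 = 4664.7917
Population variance = 4664.7917 / 120 = 38.8733
Standard deviation = √38.8733 = 6.2348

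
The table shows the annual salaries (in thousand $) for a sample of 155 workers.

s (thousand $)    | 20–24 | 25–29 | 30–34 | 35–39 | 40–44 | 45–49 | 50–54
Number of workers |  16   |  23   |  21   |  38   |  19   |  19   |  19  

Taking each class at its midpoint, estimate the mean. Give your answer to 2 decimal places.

Midpoints: 22, 27, 32, 37, 42, 47, 52
Σfm = 16×22 + 23×27 + 21×32 + 38×37 + 19×42 + 19×47 + 19×52 = 5730
n = Σf = 155
Mean = 5730 / 155 = 36.9677

36.97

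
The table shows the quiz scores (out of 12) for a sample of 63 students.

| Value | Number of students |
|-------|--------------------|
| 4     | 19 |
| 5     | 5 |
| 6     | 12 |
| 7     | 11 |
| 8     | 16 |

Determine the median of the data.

6

Cumulative frequencies: 19, 24, 36, 47, 63
n = 63, so the median is the value in position (n+1)/2 = 32.
Position 32 falls at value 6.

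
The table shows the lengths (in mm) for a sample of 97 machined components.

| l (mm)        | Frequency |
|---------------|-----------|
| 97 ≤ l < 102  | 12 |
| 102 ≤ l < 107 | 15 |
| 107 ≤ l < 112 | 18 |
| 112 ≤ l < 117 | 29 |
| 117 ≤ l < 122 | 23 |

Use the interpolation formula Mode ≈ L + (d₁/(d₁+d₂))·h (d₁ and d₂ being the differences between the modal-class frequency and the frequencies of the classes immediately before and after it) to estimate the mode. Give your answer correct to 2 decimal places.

Modal class: 112 ≤ l < 117 (highest frequency 29).
d₁ = 29 − 18 = 11, d₂ = 29 − 23 = 6
Mode ≈ 112 + (11/(11+6)) × 5 = 112 + 3.2353 = 115.2353

115.24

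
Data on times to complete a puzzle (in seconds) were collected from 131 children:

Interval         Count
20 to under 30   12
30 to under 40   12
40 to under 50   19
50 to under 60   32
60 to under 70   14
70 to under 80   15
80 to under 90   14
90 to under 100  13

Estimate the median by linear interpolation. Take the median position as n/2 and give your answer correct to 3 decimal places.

57.031

Cumulative frequencies: 12, 24, 43, 75, 89, 104, 118, 131
n = 131; position = n/2 = 65.5.
This falls in the class 50 to under 60: L = 50, F = 43, f = 32, h = 10.
Median ≈ 50 + ((65.5 − 43) / 32) × 10 = 57.0312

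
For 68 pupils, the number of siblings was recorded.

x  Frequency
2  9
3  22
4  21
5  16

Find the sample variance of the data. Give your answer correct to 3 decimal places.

Values: 2, 3, 4, 5
n = 68, Σfx = 248, mean = 3.6471
Σfx² = 970
Σf(x − x̄)² = Σfx² − (Σfx)²/n = 970 − 248²/68 = 65.5294
Sample variance = 65.5294 / 67 = 0.9781

0.978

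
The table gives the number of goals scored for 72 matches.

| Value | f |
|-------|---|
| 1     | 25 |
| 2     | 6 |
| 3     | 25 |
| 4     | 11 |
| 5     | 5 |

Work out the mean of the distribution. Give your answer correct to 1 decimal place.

2.5

Values: 1, 2, 3, 4, 5
Σfx = 25×1 + 6×2 + 25×3 + 11×4 + 5×5 = 181
n = Σf = 72
Mean = 181 / 72 = 2.5139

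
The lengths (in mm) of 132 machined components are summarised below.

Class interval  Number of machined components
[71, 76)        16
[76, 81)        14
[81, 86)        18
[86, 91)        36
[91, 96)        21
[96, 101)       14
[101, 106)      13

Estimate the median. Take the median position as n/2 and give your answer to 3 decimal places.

Cumulative frequencies: 16, 30, 48, 84, 105, 119, 132
n = 132; position = n/2 = 66.
This falls in the class [86, 91): L = 86, F = 48, f = 36, h = 5.
Median ≈ 86 + ((66 − 48) / 36) × 5 = 88.5000

88.500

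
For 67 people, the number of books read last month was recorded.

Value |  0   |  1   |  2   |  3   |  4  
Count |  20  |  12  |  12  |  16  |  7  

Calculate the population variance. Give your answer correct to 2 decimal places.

1.92

Values: 0, 1, 2, 3, 4
n = 67, Σfx = 112, mean = 1.6716
Σfx² = 316
Σf(x − x̄)² = Σfx² − (Σfx)²/n = 316 − 112²/67 = 128.7761
Population variance = 128.7761 / 67 = 1.9220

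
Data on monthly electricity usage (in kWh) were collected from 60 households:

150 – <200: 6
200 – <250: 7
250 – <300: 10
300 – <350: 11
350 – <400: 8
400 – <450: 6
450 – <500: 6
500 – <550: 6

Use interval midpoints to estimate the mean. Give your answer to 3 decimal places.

Midpoints: 175, 225, 275, 325, 375, 425, 475, 525
Σfm = 6×175 + 7×225 + 10×275 + 11×325 + 8×375 + 6×425 + 6×475 + 6×525 = 20500
n = Σf = 60
Mean = 20500 / 60 = 341.6667

341.667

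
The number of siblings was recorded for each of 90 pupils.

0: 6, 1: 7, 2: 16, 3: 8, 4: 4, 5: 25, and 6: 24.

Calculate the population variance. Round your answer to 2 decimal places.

3.89

Values: 0, 1, 2, 3, 4, 5, 6
n = 90, Σfx = 348, mean = 3.8667
Σfx² = 1696
Σf(x − x̄)² = Σfx² − (Σfx)²/n = 1696 − 348²/90 = 350.4000
Population variance = 350.4000 / 90 = 3.8933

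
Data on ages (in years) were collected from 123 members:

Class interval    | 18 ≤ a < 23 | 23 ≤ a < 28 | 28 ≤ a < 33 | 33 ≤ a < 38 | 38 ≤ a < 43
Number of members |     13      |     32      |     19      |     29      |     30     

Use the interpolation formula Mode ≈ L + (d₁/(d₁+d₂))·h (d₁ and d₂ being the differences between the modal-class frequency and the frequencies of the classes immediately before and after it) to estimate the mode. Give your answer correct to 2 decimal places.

Modal class: 23 ≤ a < 28 (highest frequency 32).
d₁ = 32 − 13 = 19, d₂ = 32 − 19 = 13
Mode ≈ 23 + (19/(19+13)) × 5 = 23 + 2.9688 = 25.9688

25.97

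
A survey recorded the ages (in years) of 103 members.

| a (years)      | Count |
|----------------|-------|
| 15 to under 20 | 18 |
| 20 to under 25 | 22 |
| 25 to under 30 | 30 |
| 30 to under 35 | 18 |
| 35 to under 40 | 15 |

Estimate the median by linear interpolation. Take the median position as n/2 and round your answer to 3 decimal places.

Cumulative frequencies: 18, 40, 70, 88, 103
n = 103; position = n/2 = 51.5.
This falls in the class 25 to under 30: L = 25, F = 40, f = 30, h = 5.
Median ≈ 25 + ((51.5 − 40) / 30) × 5 = 26.9167

26.917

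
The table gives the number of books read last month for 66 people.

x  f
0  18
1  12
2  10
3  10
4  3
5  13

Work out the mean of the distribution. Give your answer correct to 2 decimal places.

Values: 0, 1, 2, 3, 4, 5
Σfx = 18×0 + 12×1 + 10×2 + 10×3 + 3×4 + 13×5 = 139
n = Σf = 66
Mean = 139 / 66 = 2.1061

2.11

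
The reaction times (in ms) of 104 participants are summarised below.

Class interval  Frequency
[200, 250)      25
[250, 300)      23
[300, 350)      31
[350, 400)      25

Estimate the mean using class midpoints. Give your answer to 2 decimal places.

Midpoints: 225, 275, 325, 375
Σfm = 25×225 + 23×275 + 31×325 + 25×375 = 31400
n = Σf = 104
Mean = 31400 / 104 = 301.9231

301.92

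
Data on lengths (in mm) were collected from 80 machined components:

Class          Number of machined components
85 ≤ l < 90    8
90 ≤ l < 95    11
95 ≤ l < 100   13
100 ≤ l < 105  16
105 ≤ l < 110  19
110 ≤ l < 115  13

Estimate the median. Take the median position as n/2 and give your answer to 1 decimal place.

102.5

Cumulative frequencies: 8, 19, 32, 48, 67, 80
n = 80; position = n/2 = 40.
This falls in the class 100 ≤ l < 105: L = 100, F = 32, f = 16, h = 5.
Median ≈ 100 + ((40 − 32) / 16) × 5 = 102.5000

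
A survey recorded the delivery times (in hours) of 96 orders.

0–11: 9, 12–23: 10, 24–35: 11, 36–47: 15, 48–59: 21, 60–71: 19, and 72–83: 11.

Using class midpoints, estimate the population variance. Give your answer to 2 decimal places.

Midpoints: 5.5, 17.5, 29.5, 41.5, 53.5, 65.5, 77.5
n = 96, Σfm = 4392, mean = 45.7500
Σfm² = 246432
Σf(m − x̄)² = Σfm² − (Σfm)²/n = 246432 − 4392²/96 = 45498.0000
Population variance = 45498.0000 / 96 = 473.9375

473.94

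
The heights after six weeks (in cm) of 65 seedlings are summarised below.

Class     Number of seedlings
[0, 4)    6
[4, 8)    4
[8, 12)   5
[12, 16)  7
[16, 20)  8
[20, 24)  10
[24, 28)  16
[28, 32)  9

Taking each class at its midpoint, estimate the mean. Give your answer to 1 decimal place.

Midpoints: 2, 6, 10, 14, 18, 22, 26, 30
Σfm = 6×2 + 4×6 + 5×10 + 7×14 + 8×18 + 10×22 + 16×26 + 9×30 = 1234
n = Σf = 65
Mean = 1234 / 65 = 18.9846

19.0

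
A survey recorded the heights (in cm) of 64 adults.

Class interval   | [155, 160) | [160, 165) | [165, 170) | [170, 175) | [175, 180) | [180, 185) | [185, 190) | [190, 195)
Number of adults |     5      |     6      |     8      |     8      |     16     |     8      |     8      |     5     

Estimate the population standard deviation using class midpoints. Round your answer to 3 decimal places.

9.897

Midpoints: 157.5, 162.5, 167.5, 172.5, 177.5, 182.5, 187.5, 192.5
n = 64, Σfm = 11245, mean = 175.7031
Σfm² = 1982050
Σf(m − x̄)² = Σfm² − (Σfm)²/n = 1982050 − 11245²/64 = 6268.3594
Population variance = 6268.3594 / 64 = 97.9431
Standard deviation = √97.9431 = 9.8966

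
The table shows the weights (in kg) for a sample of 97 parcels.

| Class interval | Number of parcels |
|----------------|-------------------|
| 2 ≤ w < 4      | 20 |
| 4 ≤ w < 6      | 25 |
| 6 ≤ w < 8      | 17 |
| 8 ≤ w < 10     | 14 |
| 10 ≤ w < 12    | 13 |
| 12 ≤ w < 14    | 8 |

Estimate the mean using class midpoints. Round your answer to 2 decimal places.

6.98

Midpoints: 3, 5, 7, 9, 11, 13
Σfm = 20×3 + 25×5 + 17×7 + 14×9 + 13×11 + 8×13 = 677
n = Σf = 97
Mean = 677 / 97 = 6.9794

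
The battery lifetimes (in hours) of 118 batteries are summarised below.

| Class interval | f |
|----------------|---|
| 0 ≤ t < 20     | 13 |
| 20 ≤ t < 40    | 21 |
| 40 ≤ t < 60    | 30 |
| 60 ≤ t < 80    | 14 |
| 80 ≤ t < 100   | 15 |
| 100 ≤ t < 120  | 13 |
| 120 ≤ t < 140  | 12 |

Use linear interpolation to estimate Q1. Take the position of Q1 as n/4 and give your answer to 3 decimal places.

Cumulative frequencies: 13, 34, 64, 78, 93, 106, 118
n = 118; position = n/4 = 29.5.
This falls in the class 20 ≤ t < 40: L = 20, F = 13, f = 21, h = 20.
Lower quartile ≈ 20 + ((29.5 − 13) / 21) × 20 = 35.7143

35.714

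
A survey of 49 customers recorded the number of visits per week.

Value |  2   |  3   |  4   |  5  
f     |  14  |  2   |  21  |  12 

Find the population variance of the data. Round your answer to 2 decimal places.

1.29

Values: 2, 3, 4, 5
n = 49, Σfx = 178, mean = 3.6327
Σfx² = 710
Σf(x − x̄)² = Σfx² − (Σfx)²/n = 710 − 178²/49 = 63.3878
Population variance = 63.3878 / 49 = 1.2936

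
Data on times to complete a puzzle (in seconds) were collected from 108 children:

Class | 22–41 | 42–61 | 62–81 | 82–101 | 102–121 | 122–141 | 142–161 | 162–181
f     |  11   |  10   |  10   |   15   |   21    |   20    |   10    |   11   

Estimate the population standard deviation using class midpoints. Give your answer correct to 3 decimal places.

41.633

Midpoints: 31.5, 51.5, 71.5, 91.5, 111.5, 131.5, 151.5, 171.5
n = 108, Σfm = 11322, mean = 104.8333
Σfm² = 1374123
Σf(m − x̄)² = Σfm² − (Σfm)²/n = 1374123 − 11322²/108 = 187200.0000
Population variance = 187200.0000 / 108 = 1733.3333
Standard deviation = √1733.3333 = 41.6333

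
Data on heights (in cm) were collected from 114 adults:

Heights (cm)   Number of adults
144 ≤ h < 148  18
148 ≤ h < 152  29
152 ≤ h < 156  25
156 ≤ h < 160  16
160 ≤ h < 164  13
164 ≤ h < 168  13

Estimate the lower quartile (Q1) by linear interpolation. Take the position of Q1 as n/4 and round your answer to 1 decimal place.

149.4

Cumulative frequencies: 18, 47, 72, 88, 101, 114
n = 114; position = n/4 = 28.5.
This falls in the class 148 ≤ h < 152: L = 148, F = 18, f = 29, h = 4.
Lower quartile ≈ 148 + ((28.5 − 18) / 29) × 4 = 149.4483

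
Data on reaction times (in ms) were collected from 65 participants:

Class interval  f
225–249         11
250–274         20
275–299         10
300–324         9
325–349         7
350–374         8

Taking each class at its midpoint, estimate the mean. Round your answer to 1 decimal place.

288.9

Midpoints: 237, 262, 287, 312, 337, 362
Σfm = 11×237 + 20×262 + 10×287 + 9×312 + 7×337 + 8×362 = 18780
n = Σf = 65
Mean = 18780 / 65 = 288.9231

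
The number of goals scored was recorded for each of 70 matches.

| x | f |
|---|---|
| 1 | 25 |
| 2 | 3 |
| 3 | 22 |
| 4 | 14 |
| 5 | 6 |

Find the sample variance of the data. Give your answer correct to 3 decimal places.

1.893

Values: 1, 2, 3, 4, 5
n = 70, Σfx = 183, mean = 2.6143
Σfx² = 609
Σf(x − x̄)² = Σfx² − (Σfx)²/n = 609 − 183²/70 = 130.5857
Sample variance = 130.5857 / 69 = 1.8925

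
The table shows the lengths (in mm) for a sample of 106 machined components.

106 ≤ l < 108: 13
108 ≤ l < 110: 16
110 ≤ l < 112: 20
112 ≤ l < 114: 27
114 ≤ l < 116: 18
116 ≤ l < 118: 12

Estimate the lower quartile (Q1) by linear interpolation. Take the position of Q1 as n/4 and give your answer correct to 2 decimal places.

Cumulative frequencies: 13, 29, 49, 76, 94, 106
n = 106; position = n/4 = 26.5.
This falls in the class 108 ≤ l < 110: L = 108, F = 13, f = 16, h = 2.
Lower quartile ≈ 108 + ((26.5 − 13) / 16) × 2 = 109.6875

109.69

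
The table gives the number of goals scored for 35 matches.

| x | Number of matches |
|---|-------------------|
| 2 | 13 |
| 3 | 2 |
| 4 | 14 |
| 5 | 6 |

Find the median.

4

Cumulative frequencies: 13, 15, 29, 35
n = 35, so the median is the value in position (n+1)/2 = 18.
Position 18 falls at value 4.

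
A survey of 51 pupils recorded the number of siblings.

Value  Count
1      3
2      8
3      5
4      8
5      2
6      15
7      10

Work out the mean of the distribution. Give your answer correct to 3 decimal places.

4.627

Values: 1, 2, 3, 4, 5, 6, 7
Σfx = 3×1 + 8×2 + 5×3 + 8×4 + 2×5 + 15×6 + 10×7 = 236
n = Σf = 51
Mean = 236 / 51 = 4.6275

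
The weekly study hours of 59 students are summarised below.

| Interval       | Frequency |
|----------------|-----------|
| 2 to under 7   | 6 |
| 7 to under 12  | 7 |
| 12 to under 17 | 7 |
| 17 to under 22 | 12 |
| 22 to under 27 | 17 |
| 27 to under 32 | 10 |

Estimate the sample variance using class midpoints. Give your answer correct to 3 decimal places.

Midpoints: 4.5, 9.5, 14.5, 19.5, 24.5, 29.5
n = 59, Σfm = 1140.5, mean = 19.3305
Σfm² = 25694.75
Σf(m − x̄)² = Σfm² − (Σfm)²/n = 25694.75 − 1140.5²/59 = 3648.3051
Sample variance = 3648.3051 / 58 = 62.9018

62.902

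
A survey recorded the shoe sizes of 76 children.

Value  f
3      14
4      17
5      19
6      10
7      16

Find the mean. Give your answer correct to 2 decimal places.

4.96

Values: 3, 4, 5, 6, 7
Σfx = 14×3 + 17×4 + 19×5 + 10×6 + 16×7 = 377
n = Σf = 76
Mean = 377 / 76 = 4.9605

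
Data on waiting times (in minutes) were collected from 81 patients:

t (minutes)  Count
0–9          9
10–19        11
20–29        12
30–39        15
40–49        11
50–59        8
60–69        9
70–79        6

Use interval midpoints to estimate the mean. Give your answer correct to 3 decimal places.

36.599

Midpoints: 4.5, 14.5, 24.5, 34.5, 44.5, 54.5, 64.5, 74.5
Σfm = 9×4.5 + 11×14.5 + 12×24.5 + 15×34.5 + 11×44.5 + 8×54.5 + 9×64.5 + 6×74.5 = 2964.5
n = Σf = 81
Mean = 2964.5 / 81 = 36.5988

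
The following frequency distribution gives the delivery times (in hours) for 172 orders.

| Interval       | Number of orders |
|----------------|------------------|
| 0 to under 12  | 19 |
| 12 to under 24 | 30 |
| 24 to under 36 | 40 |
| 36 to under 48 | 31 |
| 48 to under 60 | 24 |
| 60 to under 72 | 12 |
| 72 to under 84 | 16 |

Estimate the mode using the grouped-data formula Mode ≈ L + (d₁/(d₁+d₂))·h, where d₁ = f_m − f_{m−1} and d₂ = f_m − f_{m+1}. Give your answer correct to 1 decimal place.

Modal class: 24 to under 36 (highest frequency 40).
d₁ = 40 − 30 = 10, d₂ = 40 − 31 = 9
Mode ≈ 24 + (10/(10+9)) × 12 = 24 + 6.3158 = 30.3158

30.3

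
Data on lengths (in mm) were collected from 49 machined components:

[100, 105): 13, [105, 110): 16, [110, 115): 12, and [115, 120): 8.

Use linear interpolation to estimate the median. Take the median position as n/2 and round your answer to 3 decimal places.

108.594

Cumulative frequencies: 13, 29, 41, 49
n = 49; position = n/2 = 24.5.
This falls in the class [105, 110): L = 105, F = 13, f = 16, h = 5.
Median ≈ 105 + ((24.5 − 13) / 16) × 5 = 108.5938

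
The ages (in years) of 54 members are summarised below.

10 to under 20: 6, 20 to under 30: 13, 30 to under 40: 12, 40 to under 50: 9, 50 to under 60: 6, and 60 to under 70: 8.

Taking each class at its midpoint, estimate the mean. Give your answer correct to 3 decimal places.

Midpoints: 15, 25, 35, 45, 55, 65
Σfm = 6×15 + 13×25 + 12×35 + 9×45 + 6×55 + 8×65 = 2090
n = Σf = 54
Mean = 2090 / 54 = 38.7037

38.704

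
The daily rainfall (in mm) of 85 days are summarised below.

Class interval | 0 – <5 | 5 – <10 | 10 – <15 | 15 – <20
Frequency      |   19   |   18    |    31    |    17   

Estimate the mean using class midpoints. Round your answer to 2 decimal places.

Midpoints: 2.5, 7.5, 12.5, 17.5
Σfm = 19×2.5 + 18×7.5 + 31×12.5 + 17×17.5 = 867.5
n = Σf = 85
Mean = 867.5 / 85 = 10.2059

10.21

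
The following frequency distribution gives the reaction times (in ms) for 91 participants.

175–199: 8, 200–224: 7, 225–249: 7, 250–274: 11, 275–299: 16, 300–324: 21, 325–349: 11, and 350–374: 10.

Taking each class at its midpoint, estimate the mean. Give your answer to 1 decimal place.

Midpoints: 187, 212, 237, 262, 287, 312, 337, 362
Σfm = 8×187 + 7×212 + 7×237 + 11×262 + 16×287 + 21×312 + 11×337 + 10×362 = 25992
n = Σf = 91
Mean = 25992 / 91 = 285.6264

285.6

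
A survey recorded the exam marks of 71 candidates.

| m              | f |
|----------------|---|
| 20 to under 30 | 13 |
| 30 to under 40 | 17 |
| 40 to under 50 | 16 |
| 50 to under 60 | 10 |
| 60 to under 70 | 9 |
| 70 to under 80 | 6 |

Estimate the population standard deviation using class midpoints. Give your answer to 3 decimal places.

Midpoints: 25, 35, 45, 55, 65, 75
n = 71, Σfm = 3225, mean = 45.4225
Σfm² = 163375
Σf(m − x̄)² = Σfm² − (Σfm)²/n = 163375 − 3225²/71 = 16887.3239
Population variance = 16887.3239 / 71 = 237.8496
Standard deviation = √237.8496 = 15.4224

15.422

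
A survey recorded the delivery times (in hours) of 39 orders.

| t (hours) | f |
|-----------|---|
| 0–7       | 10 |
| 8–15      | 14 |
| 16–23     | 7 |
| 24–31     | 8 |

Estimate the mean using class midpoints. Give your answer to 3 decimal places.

14.167

Midpoints: 3.5, 11.5, 19.5, 27.5
Σfm = 10×3.5 + 14×11.5 + 7×19.5 + 8×27.5 = 552.5
n = Σf = 39
Mean = 552.5 / 39 = 14.1667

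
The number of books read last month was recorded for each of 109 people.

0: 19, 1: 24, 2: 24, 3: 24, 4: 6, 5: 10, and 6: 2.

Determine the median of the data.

Cumulative frequencies: 19, 43, 67, 91, 97, 107, 109
n = 109, so the median is the value in position (n+1)/2 = 55.
Position 55 falls at value 2.

2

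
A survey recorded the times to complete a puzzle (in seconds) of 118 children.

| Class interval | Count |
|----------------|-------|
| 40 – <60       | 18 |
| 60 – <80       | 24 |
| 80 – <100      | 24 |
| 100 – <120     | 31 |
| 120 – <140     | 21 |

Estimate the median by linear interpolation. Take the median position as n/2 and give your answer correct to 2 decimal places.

94.17

Cumulative frequencies: 18, 42, 66, 97, 118
n = 118; position = n/2 = 59.
This falls in the class 80 – <100: L = 80, F = 42, f = 24, h = 20.
Median ≈ 80 + ((59 − 42) / 24) × 20 = 94.1667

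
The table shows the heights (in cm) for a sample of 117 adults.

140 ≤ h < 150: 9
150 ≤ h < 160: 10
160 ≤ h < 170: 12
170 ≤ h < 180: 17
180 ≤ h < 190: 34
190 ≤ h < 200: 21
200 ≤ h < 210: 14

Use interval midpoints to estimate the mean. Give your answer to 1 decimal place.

Midpoints: 145, 155, 165, 175, 185, 195, 205
Σfm = 9×145 + 10×155 + 12×165 + 17×175 + 34×185 + 21×195 + 14×205 = 21065
n = Σf = 117
Mean = 21065 / 117 = 180.0427

180.0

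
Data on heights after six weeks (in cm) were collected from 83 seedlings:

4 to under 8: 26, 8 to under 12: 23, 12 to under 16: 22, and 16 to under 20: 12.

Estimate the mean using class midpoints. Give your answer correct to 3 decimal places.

10.964

Midpoints: 6, 10, 14, 18
Σfm = 26×6 + 23×10 + 22×14 + 12×18 = 910
n = Σf = 83
Mean = 910 / 83 = 10.9639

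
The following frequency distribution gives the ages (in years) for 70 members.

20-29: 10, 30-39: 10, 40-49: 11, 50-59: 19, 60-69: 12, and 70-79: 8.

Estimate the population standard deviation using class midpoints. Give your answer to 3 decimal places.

Midpoints: 24.5, 34.5, 44.5, 54.5, 64.5, 74.5
n = 70, Σfm = 3485, mean = 49.7857
Σfm² = 190447.5
Σf(m − x̄)² = Σfm² − (Σfm)²/n = 190447.5 − 3485²/70 = 16944.2857
Population variance = 16944.2857 / 70 = 242.0612
Standard deviation = √242.0612 = 15.5583

15.558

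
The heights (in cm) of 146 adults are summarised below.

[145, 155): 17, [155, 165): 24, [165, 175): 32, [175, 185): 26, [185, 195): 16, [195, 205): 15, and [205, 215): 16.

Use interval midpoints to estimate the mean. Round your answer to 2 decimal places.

Midpoints: 150, 160, 170, 180, 190, 200, 210
Σfm = 17×150 + 24×160 + 32×170 + 26×180 + 16×190 + 15×200 + 16×210 = 25910
n = Σf = 146
Mean = 25910 / 146 = 177.4658

177.47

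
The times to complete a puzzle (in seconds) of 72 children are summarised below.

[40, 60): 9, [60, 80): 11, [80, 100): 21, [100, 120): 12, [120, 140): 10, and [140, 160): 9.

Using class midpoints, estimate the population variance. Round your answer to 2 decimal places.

Midpoints: 50, 70, 90, 110, 130, 150
n = 72, Σfm = 7080, mean = 98.3333
Σfm² = 763200
Σf(m − x̄)² = Σfm² − (Σfm)²/n = 763200 − 7080²/72 = 67000.0000
Population variance = 67000.0000 / 72 = 930.5556

930.56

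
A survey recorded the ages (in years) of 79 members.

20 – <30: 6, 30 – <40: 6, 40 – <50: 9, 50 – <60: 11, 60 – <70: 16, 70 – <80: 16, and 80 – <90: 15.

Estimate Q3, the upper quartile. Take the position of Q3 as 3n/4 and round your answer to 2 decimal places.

Cumulative frequencies: 6, 12, 21, 32, 48, 64, 79
n = 79; position = 3n/4 = 59.25.
This falls in the class 70 – <80: L = 70, F = 48, f = 16, h = 10.
Upper quartile ≈ 70 + ((59.25 − 48) / 16) × 10 = 77.0312

77.03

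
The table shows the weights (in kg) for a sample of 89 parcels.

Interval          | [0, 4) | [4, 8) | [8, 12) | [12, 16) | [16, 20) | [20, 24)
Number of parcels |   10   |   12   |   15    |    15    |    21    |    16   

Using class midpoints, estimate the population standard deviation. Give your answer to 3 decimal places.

6.501

Midpoints: 2, 6, 10, 14, 18, 22
n = 89, Σfm = 1182, mean = 13.2809
Σfm² = 19460
Σf(m − x̄)² = Σfm² − (Σfm)²/n = 19460 − 1182²/89 = 3761.9775
Population variance = 3761.9775 / 89 = 42.2694
Standard deviation = √42.2694 = 6.5015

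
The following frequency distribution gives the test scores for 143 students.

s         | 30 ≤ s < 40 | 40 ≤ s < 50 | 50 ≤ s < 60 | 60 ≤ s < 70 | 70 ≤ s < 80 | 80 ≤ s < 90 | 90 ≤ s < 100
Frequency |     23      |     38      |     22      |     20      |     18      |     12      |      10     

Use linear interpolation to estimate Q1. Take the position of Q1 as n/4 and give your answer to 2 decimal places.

43.36

Cumulative frequencies: 23, 61, 83, 103, 121, 133, 143
n = 143; position = n/4 = 35.75.
This falls in the class 40 ≤ s < 50: L = 40, F = 23, f = 38, h = 10.
Lower quartile ≈ 40 + ((35.75 − 23) / 38) × 10 = 43.3553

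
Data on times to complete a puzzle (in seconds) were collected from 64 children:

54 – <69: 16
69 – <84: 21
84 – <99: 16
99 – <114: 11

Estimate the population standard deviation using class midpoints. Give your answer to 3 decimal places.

Midpoints: 61.5, 76.5, 91.5, 106.5
n = 64, Σfm = 5226, mean = 81.6562
Σfm² = 442134
Σf(m − x̄)² = Σfm² − (Σfm)²/n = 442134 − 5226²/64 = 15398.4375
Population variance = 15398.4375 / 64 = 240.6006
Standard deviation = √240.6006 = 15.5113

15.511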